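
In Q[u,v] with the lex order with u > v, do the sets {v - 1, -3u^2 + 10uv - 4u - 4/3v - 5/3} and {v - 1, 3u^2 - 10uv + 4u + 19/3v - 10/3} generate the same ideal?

Two ideals are equal iff their reduced Gröbner bases coincide (the reduced basis is unique for a fixed ordering).
Buchberger on the first generating set:
f_1 = v - 1, LT = v.
f_2 = -3u^2 + 10uv - 4u - 4/3v - 5/3, LT = u^2.

The S-polynomials (S(f_1,f_2)) all reduce to 0 modulo the current basis, so we have a Gröbner basis.
Inter-reduce: drop elements whose leading term is divisible by another's, tail-reduce, and make monic.
Reduced Gröbner basis: {u^2 - 2u + 1, v - 1}.

Buchberger on the second generating set:
h_1 = v - 1, LT = v.
h_2 = 3u^2 - 10uv + 4u + 19/3v - 10/3, LT = u^2.

The S-polynomials (S(h_1,h_2)) all reduce to 0 modulo the current basis, so we have a Gröbner basis.
Inter-reduce: drop elements whose leading term is divisible by another's, tail-reduce, and make monic.
Reduced Gröbner basis: {u^2 - 2u + 1, v - 1}.

The two bases agree; hence the ideals are identical.

Yes, the ideals are equal.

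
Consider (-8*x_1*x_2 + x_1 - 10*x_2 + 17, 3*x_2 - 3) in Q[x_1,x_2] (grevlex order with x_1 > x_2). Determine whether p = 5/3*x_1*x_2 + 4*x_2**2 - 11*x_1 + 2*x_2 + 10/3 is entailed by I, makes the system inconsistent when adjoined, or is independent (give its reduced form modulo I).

5/3*x_1*x_2 + 4*x_2**2 - 11*x_1 + 2*x_2 + 10/3 lies in I (it reduces to 0).

First compute the reduced Gröbner basis of I by Buchberger's algorithm.
f_1 = -8*x_1*x_2 + x_1 - 10*x_2 + 17, LT = x_1*x_2.
f_2 = 3*x_2 - 3, LT = x_2.

S(f_1,f_2): lcm = x_1*x_2. S = 7/8*x_1 + 5/4*x_2 - 17/8.
  leading term x_1: no divisor's leading term divides it; move 7/8*x_1 to the remainder.
  leading term x_2: subtract (5/12)·f_2 from 5/4*x_2 - 17/8 → -7/8
  leading term 1: no divisor's leading term divides it; move -7/8 to the remainder.
  remainder 7/8*x_1 - 7/8 ≠ 0; add h_3 = 7/8*x_1 - 7/8 to the basis.

The other S-polynomials (S(f_1,h_3), S(f_2,h_3)) all reduce to 0 modulo the current basis, so we have a Gröbner basis.
Inter-reduce: drop elements whose leading term is divisible by another's, tail-reduce, and make monic.
Reduced Gröbner basis: {x_1 - 1, x_2 - 1}.
Label its elements g_1 = x_1 - 1, g_2 = x_2 - 1.

Reduce p = 5/3*x_1*x_2 + 4*x_2**2 - 11*x_1 + 2*x_2 + 10/3 modulo G:
  leading term x_1*x_2: subtract (5/3*x_2)·g_1 from 5/3*x_1*x_2 + 4*x_2**2 - 11*x_1 + 2*x_2 + 10/3 → 4*x_2**2 - 11*x_1 + 11/3*x_2 + 10/3
  leading term x_2**2: subtract (4*x_2)·g_2 from 4*x_2**2 - 11*x_1 + 11/3*x_2 + 10/3 → -11*x_1 + 23/3*x_2 + 10/3
  leading term x_1: subtract (-11)·g_1 from -11*x_1 + 23/3*x_2 + 10/3 → 23/3*x_2 - 23/3
  leading term x_2: subtract (23/3)·g_2 from 23/3*x_2 - 23/3 → 0
  normal form = 0.
Since the normal form is 0, p ∈ I.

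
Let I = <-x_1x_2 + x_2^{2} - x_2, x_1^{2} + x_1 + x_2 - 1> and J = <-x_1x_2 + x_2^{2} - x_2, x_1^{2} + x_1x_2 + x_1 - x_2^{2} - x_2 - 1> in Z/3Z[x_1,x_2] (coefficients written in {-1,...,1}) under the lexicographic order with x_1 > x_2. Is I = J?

For a fixed monomial order, each ideal has a unique reduced Gröbner basis; comparing bases decides equality.
Buchberger on the first generating set:
f_1 = -x_1x_2 + x_2^{2} - x_2, LT = x_1x_2.
f_2 = x_1^{2} + x_1 + x_2 - 1, LT = x_1^{2}.

S(f_1,f_2): lcm = x_1^{2}x_2. S = -x_1x_2^{2} - x_2^{2} + x_2.
  leading term x_1x_2^{2}: subtract (x_2)·f_1 from -x_1x_2^{2} - x_2^{2} + x_2 → -x_2^{3} + x_2
  leading term x_2^{3}: no divisor's leading term divides it; move -x_2^{3} to the remainder.
  leading term x_2: no divisor's leading term divides it; move x_2 to the remainder.
  remainder -x_2^{3} + x_2 ≠ 0; add g_3 = -x_2^{3} + x_2 to the basis.

The other S-polynomials (S(f_1,g_3), S(f_2,g_3)) all reduce to 0 modulo the current basis, so we have a Gröbner basis.
Inter-reduce: drop elements whose leading term is divisible by another's, tail-reduce, and make monic.
Reduced Gröbner basis: {x_1^{2} + x_1 + x_2 - 1, x_1x_2 - x_2^{2} + x_2, x_2^{3} - x_2}.

Buchberger on the second generating set:
h_1 = -x_1x_2 + x_2^{2} - x_2, LT = x_1x_2.
h_2 = x_1^{2} + x_1x_2 + x_1 - x_2^{2} - x_2 - 1, LT = x_1^{2}.

S(h_1,h_2): lcm = x_1^{2}x_2. S = x_1x_2^{2} + x_2^{3} + x_2^{2} + x_2.
  leading term x_1x_2^{2}: subtract (-x_2)·h_1 from x_1x_2^{2} + x_2^{3} + x_2^{2} + x_2 → -x_2^{3} + x_2
  leading term x_2^{3}: no divisor's leading term divides it; move -x_2^{3} to the remainder.
  leading term x_2: no divisor's leading term divides it; move x_2 to the remainder.
  remainder -x_2^{3} + x_2 ≠ 0; add k_3 = -x_2^{3} + x_2 to the basis.

The other S-polynomials (S(h_1,k_3), S(h_2,k_3)) all reduce to 0 modulo the current basis, so we have a Gröbner basis.
Inter-reduce: drop elements whose leading term is divisible by another's, tail-reduce, and make monic.
Reduced Gröbner basis: {x_1^{2} + x_1 + x_2 - 1, x_1x_2 - x_2^{2} + x_2, x_2^{3} - x_2}.

These coincide, so the ideals are equal.
The choice of monomial ordering does not affect the verdict — as long as both bases are computed under the same ordering, their equality decides ideal equality.

Yes, the ideals are equal.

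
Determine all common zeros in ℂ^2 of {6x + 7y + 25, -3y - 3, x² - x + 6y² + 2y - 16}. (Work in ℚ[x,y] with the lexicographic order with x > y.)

Compute a lex Gröbner basis by Buchberger's algorithm.
f_1 = 6x + 7y + 25, LT = x.
f_2 = -3y - 3, LT = y.
f_3 = x² - x + 6y² + 2y - 16, LT = x².

The S-polynomials (S(f_1,f_2), S(f_1,f_3), S(f_2,f_3)) all reduce to 0 modulo the current basis, so we have a Gröbner basis.
Inter-reduce: drop elements whose leading term is divisible by another's, tail-reduce, and make monic.
Reduced Gröbner basis: {x + 3, y + 1}.

From the last basis element, y + 1 = 0, so y takes values in {-1}. Each choice, substituted upward through the basis, yields the corresponding point(s) of the solution set.
  y = -1: the earlier basis element becomes x + 3 = 0, giving x = -3 — point (-3, -1).
Check: every point annihilates each of the original generators.

{(-3, -1)}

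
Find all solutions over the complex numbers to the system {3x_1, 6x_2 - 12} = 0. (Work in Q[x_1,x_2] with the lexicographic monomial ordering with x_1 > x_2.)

Compute a lex Gröbner basis by Buchberger's algorithm.
f_1 = 3x_1, LT = x_1.
f_2 = 6x_2 - 12, LT = x_2.

The S-polynomials (S(f_1,f_2)) all reduce to 0 modulo the current basis, so we have a Gröbner basis.
Inter-reduce: drop elements whose leading term is divisible by another's, tail-reduce, and make monic.
Reduced Gröbner basis: {x_1, x_2 - 2}.

A lex Gröbner basis eliminates variables successively. Here x_2 - 2 depends only on x_2, with roots {2}; lifting each root through the earlier basis elements recovers the full solutions.
  x_2 = 2: the earlier basis element becomes x_1 = 0, giving x_1 = 0 — point (0, 2).

{(0, 2)}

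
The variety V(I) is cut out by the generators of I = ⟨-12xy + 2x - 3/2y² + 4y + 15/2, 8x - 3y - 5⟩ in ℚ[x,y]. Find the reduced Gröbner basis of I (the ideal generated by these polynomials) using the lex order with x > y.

G = {x - ⅜y - ⅝, y² + 11/24y - 35/24}

f_1 = -12xy + 2x - 3/2y² + 4y + 15/2, LT = xy.
f_2 = 8x - 3y - 5, LT = x.

S(f_1,f_2): lcm = xy. S = -⅙x + ½y² + 7/24y - ⅝.
  leading term x: subtract (-1/48)·f_2 from -⅙x + ½y² + 7/24y - ⅝ → ½y² + 11/48y - 35/48
  leading term y²: no divisor's leading term divides it; move ½y² to the remainder.
  leading term y: no divisor's leading term divides it; move 11/48y to the remainder.
  leading term 1: no divisor's leading term divides it; move -35/48 to the remainder.
  remainder ½y² + 11/48y - 35/48 ≠ 0; add g_3 = ½y² + 11/48y - 35/48 to the basis.

The other S-polynomials (S(f_1,g_3), S(f_2,g_3)) all reduce to 0 modulo the current basis, so we have a Gröbner basis.
Inter-reduce: drop elements whose leading term is divisible by another's, tail-reduce, and make monic.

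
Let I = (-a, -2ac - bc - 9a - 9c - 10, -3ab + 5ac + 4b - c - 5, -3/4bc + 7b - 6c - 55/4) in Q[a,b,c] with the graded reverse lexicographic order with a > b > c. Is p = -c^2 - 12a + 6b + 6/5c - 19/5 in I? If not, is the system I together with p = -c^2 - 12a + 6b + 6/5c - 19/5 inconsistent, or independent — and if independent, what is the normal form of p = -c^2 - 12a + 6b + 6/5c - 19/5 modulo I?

-c^2 - 12a + 6b + 6/5c - 19/5 lies in I (it reduces to 0).

First compute the reduced Gröbner basis of I by Buchberger's algorithm.
f_1 = -a, LT = a.
f_2 = -2ac - bc - 9a - 9c - 10, LT = ac.
f_3 = -3ab + 5ac + 4b - c - 5, LT = ab.
f_4 = -3/4bc + 7b - 6c - 55/4, LT = bc.

S(f_1,f_2): lcm = ac. S = -1/2bc - 9/2a - 9/2c - 5.
  leading term bc: subtract (2/3)·f_4 from -1/2bc - 9/2a - 9/2c - 5 → -9/2a - 14/3b - 1/2c + 25/6
  leading term a: subtract (9/2)·f_1 from -9/2a - 14/3b - 1/2c + 25/6 → -14/3b - 1/2c + 25/6
  leading term b: no divisor's leading term divides it; move -14/3b to the remainder.
  leading term c: no divisor's leading term divides it; move -1/2c to the remainder.
  leading term 1: no divisor's leading term divides it; move 25/6 to the remainder.
  remainder -14/3b - 1/2c + 25/6 ≠ 0; add h_5 = -14/3b - 1/2c + 25/6 to the basis.

S(f_1,f_3): lcm = ab. S = 5/3ac + 4/3b - 1/3c - 5/3.
  leading term ac: subtract (-5/3c)·f_1 from 5/3ac + 4/3b - 1/3c - 5/3 → 4/3b - 1/3c - 5/3
  leading term b: subtract (-2/7)·h_5 from 4/3b - 1/3c - 5/3 → -10/21c - 10/21
  leading term c: no divisor's leading term divides it; move -10/21c to the remainder.
  leading term 1: no divisor's leading term divides it; move -10/21 to the remainder.
  remainder -10/21c - 10/21 ≠ 0; add h_6 = -10/21c - 10/21 to the basis.

S(f_1,f_4): leading monomials are coprime, so the S-polynomial reduces to 0 (Buchberger's first criterion).
S(f_2,f_3): lcm = abc. S = 1/2b^2c + 5/3ac^2 + 9/2ab + 35/6bc - 1/3c^2 + 5b - 5/3c.
  leading term b^2c: subtract (-2/3b)·f_4 from 1/2b^2c + 5/3ac^2 + 9/2ab + 35/6bc - 1/3c^2 + 5b - 5/3c → 5/3ac^2 + 9/2ab + 14/3b^2 + 11/6bc - 1/3c^2 - 25/6b - 5/3c
  leading term ac^2: subtract (-5/3c^2)·f_1 from 5/3ac^2 + 9/2ab + 14/3b^2 + 11/6bc - 1/3c^2 - 25/6b - 5/3c → 9/2ab + 14/3b^2 + 11/6bc - 1/3c^2 - 25/6b - 5/3c
  leading term ab: subtract (-9/2b)·f_1 from 9/2ab + 14/3b^2 + 11/6bc - 1/3c^2 - 25/6b - 5/3c → 14/3b^2 + 11/6bc - 1/3c^2 - 25/6b - 5/3c
  leading term b^2: subtract (-b)·h_5 from 14/3b^2 + 11/6bc - 1/3c^2 - 25/6b - 5/3c → 4/3bc - 1/3c^2 - 5/3c
  leading term bc: subtract (-16/9)·f_4 from 4/3bc - 1/3c^2 - 5/3c → -1/3c^2 + 112/9b - 37/3c - 220/9
  leading term c^2: subtract (7/10c)·h_6 from -1/3c^2 + 112/9b - 37/3c - 220/9 → 112/9b - 12c - 220/9
  leading term b: subtract (-8/3)·h_5 from 112/9b - 12c - 220/9 → -40/3c - 40/3
  leading term c: subtract (28)·h_6 from -40/3c - 40/3 → 0
  remainder 0.

S(f_2,f_4): lcm = abc. S = 1/2b^2c + 83/6ab - 8ac + 9/2bc - 55/3a + 5b.
  leading term b^2c: subtract (-2/3b)·f_4 from 1/2b^2c + 83/6ab - 8ac + 9/2bc - 55/3a + 5b → 83/6ab + 14/3b^2 - 8ac + 1/2bc - 55/3a - 25/6b
  leading term ab: subtract (-83/6b)·f_1 from 83/6ab + 14/3b^2 - 8ac + 1/2bc - 55/3a - 25/6b → 14/3b^2 - 8ac + 1/2bc - 55/3a - 25/6b
  leading term b^2: subtract (-b)·h_5 from 14/3b^2 - 8ac + 1/2bc - 55/3a - 25/6b → -8ac - 55/3a
  leading term ac: subtract (8c)·f_1 from -8ac - 55/3a → -55/3a
  leading term a: subtract (55/3)·f_1 from -55/3a → 0
  remainder 0.

S(f_3,f_4): lcm = abc. S = -5/3ac^2 + 28/3ab - 8ac - 4/3bc + 1/3c^2 - 55/3a + 5/3c.
  leading term ac^2: subtract (5/3c^2)·f_1 from -5/3ac^2 + 28/3ab - 8ac - 4/3bc + 1/3c^2 - 55/3a + 5/3c → 28/3ab - 8ac - 4/3bc + 1/3c^2 - 55/3a + 5/3c
  leading term ab: subtract (-28/3b)·f_1 from 28/3ab - 8ac - 4/3bc + 1/3c^2 - 55/3a + 5/3c → -8ac - 4/3bc + 1/3c^2 - 55/3a + 5/3c
  leading term ac: subtract (8c)·f_1 from -8ac - 4/3bc + 1/3c^2 - 55/3a + 5/3c → -4/3bc + 1/3c^2 - 55/3a + 5/3c
  leading term bc: subtract (16/9)·f_4 from -4/3bc + 1/3c^2 - 55/3a + 5/3c → 1/3c^2 - 55/3a - 112/9b + 37/3c + 220/9
  leading term c^2: subtract (-7/10c)·h_6 from 1/3c^2 - 55/3a - 112/9b + 37/3c + 220/9 → -55/3a - 112/9b + 12c + 220/9
  leading term a: subtract (55/3)·f_1 from -55/3a - 112/9b + 12c + 220/9 → -112/9b + 12c + 220/9
  leading term b: subtract (8/3)·h_5 from -112/9b + 12c + 220/9 → 40/3c + 40/3
  leading term c: subtract (-28)·h_6 from 40/3c + 40/3 → 0
  remainder 0.

S(f_1,h_5): leading monomials are coprime, so the S-polynomial reduces to 0 (Buchberger's first criterion).
S(f_2,h_5): leading monomials are coprime, so the S-polynomial reduces to 0 (Buchberger's first criterion).
S(f_3,h_5): lcm = ab. S = -149/84ac + 25/28a - 4/3b + 1/3c + 5/3.
  leading term ac: subtract (149/84c)·f_1 from -149/84ac + 25/28a - 4/3b + 1/3c + 5/3 → 25/28a - 4/3b + 1/3c + 5/3
  leading term a: subtract (-25/28)·f_1 from 25/28a - 4/3b + 1/3c + 5/3 → -4/3b + 1/3c + 5/3
  leading term b: subtract (2/7)·h_5 from -4/3b + 1/3c + 5/3 → 10/21c + 10/21
  leading term c: subtract (-1)·h_6 from 10/21c + 10/21 → 0
  remainder 0.

S(f_4,h_5): lcm = bc. S = -3/28c^2 - 28/3b + 249/28c + 55/3.
  leading term c^2: subtract (9/40c)·h_6 from -3/28c^2 - 28/3b + 249/28c + 55/3 → -28/3b + 9c + 55/3
  leading term b: subtract (2)·h_5 from -28/3b + 9c + 55/3 → 10c + 10
  leading term c: subtract (-21)·h_6 from 10c + 10 → 0
  remainder 0.

S(f_1,h_6): leading monomials are coprime, so the S-polynomial reduces to 0 (Buchberger's first criterion).
S(f_2,h_6): lcm = ac. S = 1/2bc + 7/2a + 9/2c + 5.
  leading term bc: subtract (-2/3)·f_4 from 1/2bc + 7/2a + 9/2c + 5 → 7/2a + 14/3b + 1/2c - 25/6
  leading term a: subtract (-7/2)·f_1 from 7/2a + 14/3b + 1/2c - 25/6 → 14/3b + 1/2c - 25/6
  leading term b: subtract (-1)·h_5 from 14/3b + 1/2c - 25/6 → 0
  remainder 0.

S(f_3,h_6): leading monomials are coprime, so the S-polynomial reduces to 0 (Buchberger's first criterion).
S(f_4,h_6): lcm = bc. S = -31/3b + 8c + 55/3.
  leading term b: subtract (31/14)·h_5 from -31/3b + 8c + 55/3 → 255/28c + 255/28
  leading term c: subtract (-153/8)·h_6 from 255/28c + 255/28 → 0
  remainder 0.

S(h_5,h_6): leading monomials are coprime, so the S-polynomial reduces to 0 (Buchberger's first criterion).
Every S-polynomial of the final basis reduces to 0, so we have a Gröbner basis.
Inter-reduce: drop elements whose leading term is divisible by another's, tail-reduce, and make monic.
Reduced Gröbner basis: {a, b - 1, c + 1}.
Label its elements g_1 = a, g_2 = b - 1, g_3 = c + 1.

Reduce p = -c^2 - 12a + 6b + 6/5c - 19/5 modulo G:
  leading term c^2: subtract (-c)·g_3 from -c^2 - 12a + 6b + 6/5c - 19/5 → -12a + 6b + 11/5c - 19/5
  leading term a: subtract (-12)·g_1 from -12a + 6b + 11/5c - 19/5 → 6b + 11/5c - 19/5
  leading term b: subtract (6)·g_2 from 6b + 11/5c - 19/5 → 11/5c + 11/5
  leading term c: subtract (11/5)·g_3 from 11/5c + 11/5 → 0
  normal form = 0.
Since the normal form is 0, p ∈ I.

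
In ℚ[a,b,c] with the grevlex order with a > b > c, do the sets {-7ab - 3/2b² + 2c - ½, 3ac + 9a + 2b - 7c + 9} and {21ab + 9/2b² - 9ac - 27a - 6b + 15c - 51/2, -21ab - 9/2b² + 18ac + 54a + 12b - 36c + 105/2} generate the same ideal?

Yes, the ideals are equal.

Two ideals are equal iff their reduced Gröbner bases coincide (the reduced basis is unique for a fixed ordering).
Buchberger on the first generating set:
f_1 = -7ab - 3/2b² + 2c - ½, LT = ab.
f_2 = 3ac + 9a + 2b - 7c + 9, LT = ac.

S(f_1,f_2): lcm = abc. S = 3/14b²c - 3ab - ⅔b² + 7/3bc - 2/7c² - 3b + 1/14c.
  leading term b²c: no divisor's leading term divides it; move 3/14b²c to the remainder.
  leading term ab: subtract (3/7)·f_1 from -3ab - ⅔b² + 7/3bc - 2/7c² - 3b + 1/14c → -1/42b² + 7/3bc - 2/7c² - 3b - 11/14c + 3/14
  leading term b²: no divisor's leading term divides it; move -1/42b² to the remainder.
  leading term bc: no divisor's leading term divides it; move 7/3bc to the remainder.
  leading term c²: no divisor's leading term divides it; move -2/7c² to the remainder.
  leading term b: no divisor's leading term divides it; move -3b to the remainder.
  leading term c: no divisor's leading term divides it; move -11/14c to the remainder.
  leading term 1: no divisor's leading term divides it; move 3/14 to the remainder.
  remainder 3/14b²c - 1/42b² + 7/3bc - 2/7c² - 3b - 11/14c + 3/14 ≠ 0; add g_3 = 3/14b²c - 1/42b² + 7/3bc - 2/7c² - 3b - 11/14c + 3/14 to the basis.

The other S-polynomials (S(f_1,g_3), S(f_2,g_3)) all reduce to 0 modulo the current basis, so we have a Gröbner basis.
Inter-reduce: drop elements whose leading term is divisible by another's, tail-reduce, and make monic.
Reduced Gröbner basis: {b²c - 1/9b² + 98/9bc - 4/3c² - 14b - 11/3c + 1, ab + 3/14b² - 2/7c + 1/14, ac + 3a + ⅔b - 7/3c + 3}.

Buchberger on the second generating set:
h_1 = 21ab + 9/2b² - 9ac - 27a - 6b + 15c - 51/2, LT = ab.
h_2 = -21ab - 9/2b² + 18ac + 54a + 12b - 36c + 105/2, LT = ab.

S(h_1,h_2): lcm = ab. S = 3/7ac + 9/7a + 2/7b - c + 9/7.
  leading term ac: no divisor's leading term divides it; move 3/7ac to the remainder.
  leading term a: no divisor's leading term divides it; move 9/7a to the remainder.
  leading term b: no divisor's leading term divides it; move 2/7b to the remainder.
  leading term c: no divisor's leading term divides it; move -c to the remainder.
  leading term 1: no divisor's leading term divides it; move 9/7 to the remainder.
  remainder 3/7ac + 9/7a + 2/7b - c + 9/7 ≠ 0; add k_3 = 3/7ac + 9/7a + 2/7b - c + 9/7 to the basis.

S(h_1,k_3): lcm = abc. S = 3/14b²c - 3/7ac² - 3ab - ⅔b² - 9/7ac + 43/21bc + 5/7c² - 3b - 17/14c.
  leading term b²c: no divisor's leading term divides it; move 3/14b²c to the remainder.
  leading term ac²: subtract (-c)·k_3 from -3/7ac² - 3ab - ⅔b² - 9/7ac + 43/21bc + 5/7c² - 3b - 17/14c → -3ab - ⅔b² + 7/3bc - 2/7c² - 3b + 1/14c
  leading term ab: subtract (-1/7)·h_1 from -3ab - ⅔b² + 7/3bc - 2/7c² - 3b + 1/14c → -1/42b² - 9/7ac + 7/3bc - 2/7c² - 27/7a - 27/7b + 31/14c - 51/14
  leading term b²: no divisor's leading term divides it; move -1/42b² to the remainder.
  leading term ac: subtract (-3)·k_3 from -9/7ac + 7/3bc - 2/7c² - 27/7a - 27/7b + 31/14c - 51/14 → 7/3bc - 2/7c² - 3b - 11/14c + 3/14
  leading term bc: no divisor's leading term divides it; move 7/3bc to the remainder.
  leading term c²: no divisor's leading term divides it; move -2/7c² to the remainder.
  leading term b: no divisor's leading term divides it; move -3b to the remainder.
  leading term c: no divisor's leading term divides it; move -11/14c to the remainder.
  leading term 1: no divisor's leading term divides it; move 3/14 to the remainder.
  remainder 3/14b²c - 1/42b² + 7/3bc - 2/7c² - 3b - 11/14c + 3/14 ≠ 0; add k_4 = 3/14b²c - 1/42b² + 7/3bc - 2/7c² - 3b - 11/14c + 3/14 to the basis.

The other S-polynomials (S(h_2,k_3), S(h_1,k_4), S(h_2,k_4), S(k_3,k_4)) all reduce to 0 modulo the current basis, so we have a Gröbner basis.
Inter-reduce: drop elements whose leading term is divisible by another's, tail-reduce, and make monic.
Reduced Gröbner basis: {b²c - 1/9b² + 98/9bc - 4/3c² - 14b - 11/3c + 1, ab + 3/14b² - 2/7c + 1/14, ac + 3a + ⅔b - 7/3c + 3}.

These coincide, so the ideals are equal.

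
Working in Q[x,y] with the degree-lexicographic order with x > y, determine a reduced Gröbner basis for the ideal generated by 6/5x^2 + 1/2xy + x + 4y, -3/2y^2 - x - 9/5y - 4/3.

G = {x^2 + 5/12xy + 5/6x + 10/3y, y^2 + 2/3x + 6/5y + 8/9}

f_1 = 6/5x^2 + 1/2xy + x + 4y, LT = x^2.
f_2 = -3/2y^2 - x - 9/5y - 4/3, LT = y^2.

S(f_1,f_2): leading monomials are coprime, so the S-polynomial reduces to 0 (Buchberger's first criterion).
Every S-polynomial of the final basis reduces to 0, so we have a Gröbner basis.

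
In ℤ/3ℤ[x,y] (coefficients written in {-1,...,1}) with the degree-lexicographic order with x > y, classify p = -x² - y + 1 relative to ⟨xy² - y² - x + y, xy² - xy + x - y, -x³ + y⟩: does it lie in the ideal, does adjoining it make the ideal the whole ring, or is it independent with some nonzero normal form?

First compute the reduced Gröbner basis of I by Buchberger's algorithm.
f_1 = xy² - y² - x + y, LT = xy².
f_2 = xy² - xy + x - y, LT = xy².
f_3 = -x³ + y, LT = x³.

S(f_1,f_2): lcm = xy². S = xy - y² + x - y.
  reduce S modulo (f_1, f_2, f_3):
  remainder xy - y² + x - y ≠ 0; add h_4 = xy - y² + x - y to the basis.

S(f_1,f_3): lcm = x³y². S = -x²y² - x³ + x²y + y³.
  reduce S modulo (f_1, f_2, f_3, h_4):
  remainder y³ + x² - y² + x + y ≠ 0; add h_5 = y³ + x² - y² + x + y to the basis.

S(f_2,f_3): lcm = x³y². S = -x³y + x³ - x²y + y³.
  reduce S modulo (f_1, f_2, f_3, h_4, h_5):
  remainder y² - x ≠ 0; add h_6 = y² - x to the basis.

S(f_1,h_4): lcm = xy². S = y³ - xy - x + y.
  reduce S modulo (f_1, f_2, f_3, h_4, h_5, h_6):
  remainder -x² - x - y ≠ 0; add h_7 = -x² - x - y to the basis.

S(h_4,h_5): lcm = xy³. S = -y⁴ - x³ - xy² - y³ - x² - xy.
  reduce S modulo (f_1, f_2, f_3, h_4, h_5, h_6, h_7):
  remainder x - y ≠ 0; add h_8 = x - y to the basis.

The other S-polynomials (S(f_2,h_4), S(f_3,h_4), S(f_1,h_5), S(f_2,h_5), S(f_3,h_5), S(f_1,h_6), S(f_2,h_6), S(f_3,h_6), S(h_4,h_6), S(h_5,h_6), S(f_1,h_7), S(f_2,h_7), S(f_3,h_7), S(h_4,h_7), S(h_5,h_7), S(h_6,h_7), S(f_1,h_8), S(f_2,h_8), S(f_3,h_8), S(h_4,h_8), S(h_5,h_8), S(h_6,h_8), S(h_7,h_8)) all reduce to 0 modulo the current basis, so we have a Gröbner basis.
Inter-reduce: drop elements whose leading term is divisible by another's, tail-reduce, and make monic.
Reduced Gröbner basis: {y² - y, x - y}.
Label its elements g_1 = y² - y, g_2 = x - y.

Reduce p = -x² - y + 1 modulo G:
  leading term x²: subtract (-x)·g_2 from -x² - y + 1 → -xy - y + 1
  leading term xy: subtract (-y)·g_2 from -xy - y + 1 → -y² - y + 1
  leading term y²: subtract (-1)·g_1 from -y² - y + 1 → y + 1
  leading term y: no divisor's leading term divides it; move y to the remainder.
  leading term 1: no divisor's leading term divides it; move 1 to the remainder.
  normal form = y + 1.
The normal form is nonzero, so p ∉ I. Since p minus its normal form lies in I, I + (p) = I + (r) where r = y + 1; decide whether this ideal is the whole ring.
Run Buchberger on G together with r (pairs among the g_i already reduce to 0 since G is a Gröbner basis):
g_1 = y² - y, LT = y².
g_2 = x - y, LT = x.
r = y + 1, LT = y.

S(g_1,r): lcm = y². S = y.
  reduce S modulo (g_1, g_2, r):
  remainder -1 ≠ 0; add m_4 = -1 to the basis.

The other S-polynomials (S(g_1,g_2), S(g_2,r), S(g_1,m_4), S(g_2,m_4), S(r,m_4)) all reduce to 0 modulo the current basis, so we have a Gröbner basis.
Inter-reduce: drop elements whose leading term is divisible by another's, tail-reduce, and make monic.
Reduced Gröbner basis: {1}.
The reduced Gröbner basis of I + (p) is {1}: the ideal is the whole ring, so the enlarged system has no common solution — adjoining p is inconsistent.

Adjoining -x² - y + 1 makes the ideal the whole ring: the system is inconsistent.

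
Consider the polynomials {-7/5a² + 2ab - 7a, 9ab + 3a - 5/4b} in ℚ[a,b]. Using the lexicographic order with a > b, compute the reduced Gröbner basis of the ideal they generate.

G = {a + 30/7b² - 185/12b, b³ - 235/72b² - 7/6b}

f_1 = -7/5a² + 2ab - 7a, LT = a².
f_2 = 9ab + 3a - 5/4b, LT = ab.

S(f_1,f_2): lcm = a²b. S = -⅓a² - 10/7ab² + 185/36ab.
  leading term a²: subtract (5/21)·f_1 from -⅓a² - 10/7ab² + 185/36ab → -10/7ab² + 1175/252ab + 5/3a
  leading term ab²: subtract (-10/63b)·f_2 from -10/7ab² + 1175/252ab + 5/3a → 185/36ab + 5/3a - 25/126b²
  leading term ab: subtract (185/324)·f_2 from 185/36ab + 5/3a - 25/126b² → -5/108a - 25/126b² + 925/1296b
  leading term a: no divisor's leading term divides it; move -5/108a to the remainder.
  leading term b²: no divisor's leading term divides it; move -25/126b² to the remainder.
  leading term b: no divisor's leading term divides it; move 925/1296b to the remainder.
  remainder -5/108a - 25/126b² + 925/1296b ≠ 0; add g_3 = -5/108a - 25/126b² + 925/1296b to the basis.

S(f_2,g_3): lcm = ab. S = ⅓a - 30/7b³ + 185/12b² - 5/36b.
  leading term a: subtract (-36/5)·g_3 from ⅓a - 30/7b³ + 185/12b² - 5/36b → -30/7b³ + 1175/84b² + 5b
  leading term b³: no divisor's leading term divides it; move -30/7b³ to the remainder.
  leading term b²: no divisor's leading term divides it; move 1175/84b² to the remainder.
  leading term b: no divisor's leading term divides it; move 5b to the remainder.
  remainder -30/7b³ + 1175/84b² + 5b ≠ 0; add g_4 = -30/7b³ + 1175/84b² + 5b to the basis.

The other S-polynomials (S(f_1,g_3), S(f_1,g_4), S(f_2,g_4), S(g_3,g_4)) all reduce to 0 modulo the current basis, so we have a Gröbner basis.
Inter-reduce: drop elements whose leading term is divisible by another's, tail-reduce, and make monic.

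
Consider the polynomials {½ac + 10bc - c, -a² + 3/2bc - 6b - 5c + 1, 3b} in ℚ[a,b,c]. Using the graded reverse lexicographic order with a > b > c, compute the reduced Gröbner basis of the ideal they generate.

Buchberger's algorithm terminates because the ascending chain of leading-term ideals stabilizes.

f_1 = ½ac + 10bc - c, LT = ac.
f_2 = -a² + 3/2bc - 6b - 5c + 1, LT = a².
f_3 = 3b, LT = b.

S(f_1,f_2): lcm = a²c. S = 20abc + 3/2bc² - 2ac - 6bc - 5c² + c.
  leading term abc: subtract (40b)·f_1 from 20abc + 3/2bc² - 2ac - 6bc - 5c² + c → -400b²c + 3/2bc² - 2ac + 34bc - 5c² + c
  leading term b²c: subtract (-400/3bc)·f_3 from -400b²c + 3/2bc² - 2ac + 34bc - 5c² + c → 3/2bc² - 2ac + 34bc - 5c² + c
  leading term bc²: subtract (½c²)·f_3 from 3/2bc² - 2ac + 34bc - 5c² + c → -2ac + 34bc - 5c² + c
  leading term ac: subtract (-4)·f_1 from -2ac + 34bc - 5c² + c → 74bc - 5c² - 3c
  leading term bc: subtract (74/3c)·f_3 from 74bc - 5c² - 3c → -5c² - 3c
  leading term c²: no divisor's leading term divides it; move -5c² to the remainder.
  leading term c: no divisor's leading term divides it; move -3c to the remainder.
  remainder -5c² - 3c ≠ 0; add g_4 = -5c² - 3c to the basis.

S(f_1,f_3): leading monomials are coprime, so the S-polynomial reduces to 0 (Buchberger's first criterion).
S(f_2,f_3): leading monomials are coprime, so the S-polynomial reduces to 0 (Buchberger's first criterion).
S(f_1,g_4): lcm = ac². S = 20bc² - ⅗ac - 2c².
  leading term bc²: subtract (20/3c²)·f_3 from 20bc² - ⅗ac - 2c² → -⅗ac - 2c²
  leading term ac: subtract (-6/5)·f_1 from -⅗ac - 2c² → 12bc - 2c² - 6/5c
  leading term bc: subtract (4c)·f_3 from 12bc - 2c² - 6/5c → -2c² - 6/5c
  leading term c²: subtract (⅖)·g_4 from -2c² - 6/5c → 0
  remainder 0.

S(f_2,g_4): leading monomials are coprime, so the S-polynomial reduces to 0 (Buchberger's first criterion).
S(f_3,g_4): leading monomials are coprime, so the S-polynomial reduces to 0 (Buchberger's first criterion).
Every S-polynomial of the final basis reduces to 0, so we have a Gröbner basis.

G = {a² + 5c - 1, ac - 2c, c² + ⅗c, b}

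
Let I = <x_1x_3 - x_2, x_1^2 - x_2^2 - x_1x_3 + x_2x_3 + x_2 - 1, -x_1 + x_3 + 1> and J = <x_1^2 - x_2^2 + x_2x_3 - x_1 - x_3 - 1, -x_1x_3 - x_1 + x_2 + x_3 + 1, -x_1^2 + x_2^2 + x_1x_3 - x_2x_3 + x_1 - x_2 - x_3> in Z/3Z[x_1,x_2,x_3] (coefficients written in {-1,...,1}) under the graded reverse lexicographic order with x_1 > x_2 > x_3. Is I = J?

No, the ideals differ.

For a fixed monomial order, each ideal has a unique reduced Gröbner basis; comparing bases decides equality.
Buchberger on the first generating set:
f_1 = x_1x_3 - x_2, LT = x_1x_3.
f_2 = x_1^2 - x_2^2 - x_1x_3 + x_2x_3 + x_2 - 1, LT = x_1^2.
f_3 = -x_1 + x_3 + 1, LT = x_1.

S(f_1,f_2): lcm = x_1^2x_3. S = x_2^2x_3 + x_1x_3^2 - x_2x_3^2 - x_1x_2 - x_2x_3 + x_3.
  reduce S modulo (f_1, f_2, f_3):
  remainder x_2^2x_3 - x_2x_3^2 - x_2x_3 - x_2 + x_3 ≠ 0; add g_4 = x_2^2x_3 - x_2x_3^2 - x_2x_3 - x_2 + x_3 to the basis.

S(f_1,f_3): lcm = x_1x_3. S = x_3^2 - x_2 + x_3.
  reduce S modulo (f_1, f_2, f_3, g_4):
  remainder x_3^2 - x_2 + x_3 ≠ 0; add g_5 = x_3^2 - x_2 + x_3 to the basis.

S(f_2,f_3): lcm = x_1^2. S = -x_2^2 + x_2x_3 + x_1 + x_2 - 1.
  reduce S modulo (f_1, f_2, f_3, g_4, g_5):
  remainder -x_2^2 + x_2x_3 + x_2 + x_3 ≠ 0; add g_6 = -x_2^2 + x_2x_3 + x_2 + x_3 to the basis.

The other S-polynomials (S(f_1,g_4), S(f_2,g_4), S(f_3,g_4), S(f_1,g_5), S(f_2,g_5), S(f_3,g_5), S(g_4,g_5), S(f_1,g_6), S(f_2,g_6), S(f_3,g_6), S(g_4,g_6), S(g_5,g_6)) all reduce to 0 modulo the current basis, so we have a Gröbner basis.
Inter-reduce: drop elements whose leading term is divisible by another's, tail-reduce, and make monic.
Reduced Gröbner basis: {x_2^2 - x_2x_3 - x_2 - x_3, x_3^2 - x_2 + x_3, x_1 - x_3 - 1}.

Buchberger on the second generating set:
h_1 = x_1^2 - x_2^2 + x_2x_3 - x_1 - x_3 - 1, LT = x_1^2.
h_2 = -x_1x_3 - x_1 + x_2 + x_3 + 1, LT = x_1x_3.
h_3 = -x_1^2 + x_2^2 + x_1x_3 - x_2x_3 + x_1 - x_2 - x_3, LT = x_1^2.

S(h_1,h_2): lcm = x_1^2x_3. S = -x_2^2x_3 + x_2x_3^2 - x_1^2 + x_1x_2 - x_3^2 + x_1 - x_3.
  reduce S modulo (h_1, h_2, h_3):
  remainder -x_2^2x_3 + x_2x_3^2 + x_1x_2 - x_2^2 + x_2x_3 - x_3^2 + x_3 - 1 ≠ 0; add k_4 = -x_2^2x_3 + x_2x_3^2 + x_1x_2 - x_2^2 + x_2x_3 - x_3^2 + x_3 - 1 to the basis.

S(h_1,h_3): lcm = x_1^2. S = x_1x_3 - x_2 + x_3 - 1.
  reduce S modulo (h_1, h_2, h_3, k_4):
  remainder -x_1 - x_3 ≠ 0; add k_5 = -x_1 - x_3 to the basis.

S(h_2,h_3): lcm = x_1^2x_3. S = x_2^2x_3 + x_1x_3^2 - x_2x_3^2 + x_1^2 - x_1x_2 - x_2x_3 - x_3^2 - x_1.
  reduce S modulo (h_1, h_2, h_3, k_4, k_5):
  remainder -x_3^2 - x_2 + x_3 - 1 ≠ 0; add k_6 = -x_3^2 - x_2 + x_3 - 1 to the basis.

S(h_1,k_5): lcm = x_1^2. S = -x_2^2 - x_1x_3 + x_2x_3 - x_1 - x_3 - 1.
  reduce S modulo (h_1, h_2, h_3, k_4, k_5, k_6):
  remainder -x_2^2 + x_2x_3 - x_2 + x_3 + 1 ≠ 0; add k_7 = -x_2^2 + x_2x_3 - x_2 + x_3 + 1 to the basis.

The other S-polynomials (S(h_1,k_4), S(h_2,k_4), S(h_3,k_4), S(h_2,k_5), S(h_3,k_5), S(k_4,k_5), S(h_1,k_6), S(h_2,k_6), S(h_3,k_6), S(k_4,k_6), S(k_5,k_6), S(h_1,k_7), S(h_2,k_7), S(h_3,k_7), S(k_4,k_7), S(k_5,k_7), S(k_6,k_7)) all reduce to 0 modulo the current basis, so we have a Gröbner basis.
Inter-reduce: drop elements whose leading term is divisible by another's, tail-reduce, and make monic.
Reduced Gröbner basis: {x_2^2 - x_2x_3 + x_2 - x_3 - 1, x_3^2 + x_2 - x_3 + 1, x_1 + x_3}.

Since the reduced bases disagree, the two ideals are not the same.
The same test decides containment: I ⊆ J iff every generator of I reduces to 0 modulo a Gröbner basis of J.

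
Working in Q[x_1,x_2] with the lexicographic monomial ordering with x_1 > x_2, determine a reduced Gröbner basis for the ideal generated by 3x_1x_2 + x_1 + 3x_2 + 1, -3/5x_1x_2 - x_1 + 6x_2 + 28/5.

G = {x_1 - 33/4x_2 - 29/4, x_2^2 + 4/3x_2 + 1/3}

f_1 = 3x_1x_2 + x_1 + 3x_2 + 1, LT = x_1x_2.
f_2 = -3/5x_1x_2 - x_1 + 6x_2 + 28/5, LT = x_1x_2.

S(f_1,f_2): lcm = x_1x_2. S = -4/3x_1 + 11x_2 + 29/3.
  leading term x_1: no divisor's leading term divides it; move -4/3x_1 to the remainder.
  leading term x_2: no divisor's leading term divides it; move 11x_2 to the remainder.
  leading term 1: no divisor's leading term divides it; move 29/3 to the remainder.
  remainder -4/3x_1 + 11x_2 + 29/3 ≠ 0; add g_3 = -4/3x_1 + 11x_2 + 29/3 to the basis.

S(f_1,g_3): lcm = x_1x_2. S = 1/3x_1 + 33/4x_2^2 + 33/4x_2 + 1/3.
  leading term x_1: subtract (-1/4)·g_3 from 1/3x_1 + 33/4x_2^2 + 33/4x_2 + 1/3 → 33/4x_2^2 + 11x_2 + 11/4
  leading term x_2^2: no divisor's leading term divides it; move 33/4x_2^2 to the remainder.
  leading term x_2: no divisor's leading term divides it; move 11x_2 to the remainder.
  leading term 1: no divisor's leading term divides it; move 11/4 to the remainder.
  remainder 33/4x_2^2 + 11x_2 + 11/4 ≠ 0; add g_4 = 33/4x_2^2 + 11x_2 + 11/4 to the basis.

S(f_2,g_3): lcm = x_1x_2. S = 5/3x_1 + 33/4x_2^2 - 11/4x_2 - 28/3.
  leading term x_1: subtract (-5/4)·g_3 from 5/3x_1 + 33/4x_2^2 - 11/4x_2 - 28/3 → 33/4x_2^2 + 11x_2 + 11/4
  leading term x_2^2: subtract (1)·g_4 from 33/4x_2^2 + 11x_2 + 11/4 → 0
  remainder 0.

S(f_1,g_4): lcm = x_1x_2^2. S = -x_1x_2 - 1/3x_1 + x_2^2 + 1/3x_2.
  leading term x_1x_2: subtract (-1/3)·f_1 from -x_1x_2 - 1/3x_1 + x_2^2 + 1/3x_2 → x_2^2 + 4/3x_2 + 1/3
  leading term x_2^2: subtract (4/33)·g_4 from x_2^2 + 4/3x_2 + 1/3 → 0
  remainder 0.

S(f_2,g_4): lcm = x_1x_2^2. S = 1/3x_1x_2 - 1/3x_1 - 10x_2^2 - 28/3x_2.
  leading term x_1x_2: subtract (1/9)·f_1 from 1/3x_1x_2 - 1/3x_1 - 10x_2^2 - 28/3x_2 → -4/9x_1 - 10x_2^2 - 29/3x_2 - 1/9
  leading term x_1: subtract (1/3)·g_3 from -4/9x_1 - 10x_2^2 - 29/3x_2 - 1/9 → -10x_2^2 - 40/3x_2 - 10/3
  leading term x_2^2: subtract (-40/33)·g_4 from -10x_2^2 - 40/3x_2 - 10/3 → 0
  remainder 0.

S(g_3,g_4): leading monomials are coprime, so the S-polynomial reduces to 0 (Buchberger's first criterion).
Every S-polynomial of the final basis reduces to 0, so we have a Gröbner basis.
Inter-reduce: drop elements whose leading term is divisible by another's, tail-reduce, and make monic.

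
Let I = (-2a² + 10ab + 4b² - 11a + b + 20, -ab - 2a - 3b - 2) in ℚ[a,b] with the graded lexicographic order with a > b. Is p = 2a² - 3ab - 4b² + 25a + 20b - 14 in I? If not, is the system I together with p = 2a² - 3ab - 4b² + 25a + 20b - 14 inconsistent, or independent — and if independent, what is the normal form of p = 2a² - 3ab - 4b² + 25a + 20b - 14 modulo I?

First compute the reduced Gröbner basis of I by Buchberger's algorithm.
f_1 = -2a² + 10ab + 4b² - 11a + b + 20, LT = a².
f_2 = -ab - 2a - 3b - 2, LT = ab.

S(f_1,f_2): lcm = a²b. S = -5ab² - 2b³ - 2a² + 5/2ab - ½b² - 2a - 10b.
  leading term ab²: subtract (5b)·f_2 from -5ab² - 2b³ - 2a² + 5/2ab - ½b² - 2a - 10b → -2b³ - 2a² + 25/2ab + 29/2b² - 2a
  leading term b³: no divisor's leading term divides it; move -2b³ to the remainder.
  leading term a²: subtract (1)·f_1 from -2a² + 25/2ab + 29/2b² - 2a → 5/2ab + 21/2b² + 9a - b - 20
  leading term ab: subtract (-5/2)·f_2 from 5/2ab + 21/2b² + 9a - b - 20 → 21/2b² + 4a - 17/2b - 25
  leading term b²: no divisor's leading term divides it; move 21/2b² to the remainder.
  leading term a: no divisor's leading term divides it; move 4a to the remainder.
  leading term b: no divisor's leading term divides it; move -17/2b to the remainder.
  leading term 1: no divisor's leading term divides it; move -25 to the remainder.
  remainder -2b³ + 21/2b² + 4a - 17/2b - 25 ≠ 0; add h_3 = -2b³ + 21/2b² + 4a - 17/2b - 25 to the basis.

S(f_1,h_3): leading monomials are coprime, so the S-polynomial reduces to 0 (Buchberger's first criterion).
S(f_2,h_3): lcm = ab³. S = 29/4ab² + 3b³ + 2a² - 17/4ab + 2b² - 25/2a.
  leading term ab²: subtract (-29/4b)·f_2 from 29/4ab² + 3b³ + 2a² - 17/4ab + 2b² - 25/2a → 3b³ + 2a² - 75/4ab - 79/4b² - 25/2a - 29/2b
  leading term b³: subtract (-3/2)·h_3 from 3b³ + 2a² - 75/4ab - 79/4b² - 25/2a - 29/2b → 2a² - 75/4ab - 4b² - 13/2a - 109/4b - 75/2
  leading term a²: subtract (-1)·f_1 from 2a² - 75/4ab - 4b² - 13/2a - 109/4b - 75/2 → -35/4ab - 35/2a - 105/4b - 35/2
  leading term ab: subtract (35/4)·f_2 from -35/4ab - 35/2a - 105/4b - 35/2 → 0
  remainder 0.

Every S-polynomial of the final basis reduces to 0, so we have a Gröbner basis.
Inter-reduce: drop elements whose leading term is divisible by another's, tail-reduce, and make monic.
Reduced Gröbner basis: {b³ - 21/4b² - 2a + 17/4b + 25/2, a² - 2b² + 31/2a + 29/2b, ab + 2a + 3b + 2}.
Label its elements g_1 = b³ - 21/4b² - 2a + 17/4b + 25/2, g_2 = a² - 2b² + 31/2a + 29/2b, g_3 = ab + 2a + 3b + 2.

Reduce p = 2a² - 3ab - 4b² + 25a + 20b - 14 modulo G:
  leading term a²: subtract (2)·g_2 from 2a² - 3ab - 4b² + 25a + 20b - 14 → -3ab - 6a - 9b - 14
  leading term ab: subtract (-3)·g_3 from -3ab - 6a - 9b - 14 → -8
  leading term 1: no divisor's leading term divides it; move -8 to the remainder.
  normal form = -8.
The normal form is nonzero, so p ∉ I. Since p minus its normal form lies in I, I + (p) = I + (r) where r = -8; decide whether this ideal is the whole ring.
Here r = -8 is a nonzero constant, hence a unit: 1 ∈ I + (p), the Gröbner basis of I + (p) is {1}, and the enlarged system has no common solution — adjoining p is inconsistent.

Adjoining 2a² - 3ab - 4b² + 25a + 20b - 14 makes the ideal the whole ring: the system is inconsistent.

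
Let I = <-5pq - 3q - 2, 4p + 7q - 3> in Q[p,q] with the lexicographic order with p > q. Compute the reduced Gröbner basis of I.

f_1 = -5pq - 3q - 2, LT = pq.
f_2 = 4p + 7q - 3, LT = p.

S(f_1,f_2): lcm = pq. S = -\tfrac{7}{4}q^{2} + \tfrac{27}{20}q + \tfrac{2}{5}.
  reduce S modulo (f_1, f_2):
  remainder -\tfrac{7}{4}q^{2} + \tfrac{27}{20}q + \tfrac{2}{5} ≠ 0; add g_3 = -\tfrac{7}{4}q^{2} + \tfrac{27}{20}q + \tfrac{2}{5} to the basis.

The other S-polynomials (S(f_1,g_3), S(f_2,g_3)) all reduce to 0 modulo the current basis, so we have a Gröbner basis.
Inter-reduce: drop elements whose leading term is divisible by another's, tail-reduce, and make monic.

G = {p + \tfrac{7}{4}q - \tfrac{3}{4}, q^{2} - \tfrac{27}{35}q - \tfrac{8}{35}}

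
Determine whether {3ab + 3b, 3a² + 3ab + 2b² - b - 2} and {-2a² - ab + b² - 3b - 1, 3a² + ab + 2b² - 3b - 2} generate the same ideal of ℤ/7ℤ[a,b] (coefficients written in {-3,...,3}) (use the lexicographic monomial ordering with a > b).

Yes, the ideals are equal.

Equality of ideals is decidable: compute both reduced Gröbner bases (unique for the ordering) and check whether they agree.
Buchberger on the first generating set:
f_1 = 3ab + 3b, LT = ab.
f_2 = 3a² + 3ab + 2b² - b - 2, LT = a².

S(f_1,f_2): lcm = a²b. S = -ab² + ab - 3b³ - 2b² + 3b.
  leading term ab²: subtract (2b)·f_1 from -ab² + ab - 3b³ - 2b² + 3b → ab - 3b³ - b² + 3b
  leading term ab: subtract (-2)·f_1 from ab - 3b³ - b² + 3b → -3b³ - b² + 2b
  leading term b³: no divisor's leading term divides it; move -3b³ to the remainder.
  leading term b²: no divisor's leading term divides it; move -b² to the remainder.
  leading term b: no divisor's leading term divides it; move 2b to the remainder.
  remainder -3b³ - b² + 2b ≠ 0; add g_3 = -3b³ - b² + 2b to the basis.

The other S-polynomials (S(f_1,g_3), S(f_2,g_3)) all reduce to 0 modulo the current basis, so we have a Gröbner basis.
Inter-reduce: drop elements whose leading term is divisible by another's, tail-reduce, and make monic.
Reduced Gröbner basis: {a² + 3b² + b - 3, ab + b, b³ - 2b² - 3b}.

Buchberger on the second generating set:
h_1 = -2a² - ab + b² - 3b - 1, LT = a².
h_2 = 3a² + ab + 2b² - 3b - 2, LT = a².

S(h_1,h_2): lcm = a². S = -ab - b.
  leading term ab: no divisor's leading term divides it; move -ab to the remainder.
  leading term b: no divisor's leading term divides it; move -b to the remainder.
  remainder -ab - b ≠ 0; add k_3 = -ab - b to the basis.

S(h_1,k_3): lcm = a²b. S = -3ab² - ab + 3b³ - 2b² - 3b.
  leading term ab²: subtract (3b)·k_3 from -3ab² - ab + 3b³ - 2b² - 3b → -ab + 3b³ + b² - 3b
  leading term ab: subtract (1)·k_3 from -ab + 3b³ + b² - 3b → 3b³ + b² - 2b
  leading term b³: no divisor's leading term divides it; move 3b³ to the remainder.
  leading term b²: no divisor's leading term divides it; move b² to the remainder.
  leading term b: no divisor's leading term divides it; move -2b to the remainder.
  remainder 3b³ + b² - 2b ≠ 0; add k_4 = 3b³ + b² - 2b to the basis.

The other S-polynomials (S(h_2,k_3), S(h_1,k_4), S(h_2,k_4), S(k_3,k_4)) all reduce to 0 modulo the current basis, so we have a Gröbner basis.
Inter-reduce: drop elements whose leading term is divisible by another's, tail-reduce, and make monic.
Reduced Gröbner basis: {a² + 3b² + b - 3, ab + b, b³ - 2b² - 3b}.

The two bases agree; hence the ideals are identical.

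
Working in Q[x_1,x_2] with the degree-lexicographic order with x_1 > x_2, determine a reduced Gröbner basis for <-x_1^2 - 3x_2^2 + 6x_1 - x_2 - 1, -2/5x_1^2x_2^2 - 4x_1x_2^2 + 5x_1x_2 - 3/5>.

f_1 = -x_1^2 - 3x_2^2 + 6x_1 - x_2 - 1, LT = x_1^2.
f_2 = -2/5x_1^2x_2^2 - 4x_1x_2^2 + 5x_1x_2 - 3/5, LT = x_1^2x_2^2.

S(f_1,f_2): lcm = x_1^2x_2^2. S = 3x_2^4 - 16x_1x_2^2 + x_2^3 + 25/2x_1x_2 + x_2^2 - 3/2.
  reduce S modulo (f_1, f_2):
  remainder 3x_2^4 - 16x_1x_2^2 + x_2^3 + 25/2x_1x_2 + x_2^2 - 3/2 ≠ 0; add g_3 = 3x_2^4 - 16x_1x_2^2 + x_2^3 + 25/2x_1x_2 + x_2^2 - 3/2 to the basis.

The other S-polynomials (S(f_1,g_3), S(f_2,g_3)) all reduce to 0 modulo the current basis, so we have a Gröbner basis.
Inter-reduce: drop elements whose leading term is divisible by another's, tail-reduce, and make monic.

G = {x_2^4 - 16/3x_1x_2^2 + 1/3x_2^3 + 25/6x_1x_2 + 1/3x_2^2 - 1/2, x_1^2 + 3x_2^2 - 6x_1 + x_2 + 1}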